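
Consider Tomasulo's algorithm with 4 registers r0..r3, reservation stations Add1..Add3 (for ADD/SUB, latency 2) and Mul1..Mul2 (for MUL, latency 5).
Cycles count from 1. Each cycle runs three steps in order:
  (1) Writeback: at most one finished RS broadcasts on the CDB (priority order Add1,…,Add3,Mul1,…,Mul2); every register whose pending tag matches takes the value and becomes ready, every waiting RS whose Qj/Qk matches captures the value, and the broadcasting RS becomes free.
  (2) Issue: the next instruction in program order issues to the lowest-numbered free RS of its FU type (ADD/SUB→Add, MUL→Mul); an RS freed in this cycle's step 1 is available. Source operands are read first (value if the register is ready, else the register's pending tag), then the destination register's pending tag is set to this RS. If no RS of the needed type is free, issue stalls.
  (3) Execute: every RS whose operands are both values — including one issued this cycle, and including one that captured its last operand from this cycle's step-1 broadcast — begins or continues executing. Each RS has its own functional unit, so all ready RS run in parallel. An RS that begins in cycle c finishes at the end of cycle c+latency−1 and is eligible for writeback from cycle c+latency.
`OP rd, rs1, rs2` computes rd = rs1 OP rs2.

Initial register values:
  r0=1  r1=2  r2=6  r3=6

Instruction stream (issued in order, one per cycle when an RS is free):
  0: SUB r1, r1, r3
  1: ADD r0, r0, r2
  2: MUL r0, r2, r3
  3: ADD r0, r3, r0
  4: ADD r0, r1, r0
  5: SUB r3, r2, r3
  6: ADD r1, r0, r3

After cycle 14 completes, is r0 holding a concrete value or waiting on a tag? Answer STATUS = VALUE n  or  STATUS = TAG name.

  c1: issue SUB r1<-Add1  regs: r0:1,r1:Add1,r2:6,r3:6
  c2: issue ADD r0<-Add2  regs: r0:Add2,r1:Add1,r2:6,r3:6
  c3: CDB Add1=-4; issue MUL r0<-Mul1  regs: r0:Mul1,r1:-4,r2:6,r3:6
  c4: CDB Add2=7; issue ADD r0<-Add1  regs: r0:Add1,r1:-4,r2:6,r3:6
  c5: issue ADD r0<-Add2  regs: r0:Add2,r1:-4,r2:6,r3:6
  c6: issue SUB r3<-Add3  regs: r0:Add2,r1:-4,r2:6,r3:Add3
  c7: stall  regs: r0:Add2,r1:-4,r2:6,r3:Add3
  c8: CDB Add3=0; issue ADD r1<-Add3  regs: r0:Add2,r1:Add3,r2:6,r3:0
  c9: CDB Mul1=36  regs: r0:Add2,r1:Add3,r2:6,r3:0
  c10: -  regs: r0:Add2,r1:Add3,r2:6,r3:0
  c11: CDB Add1=42  regs: r0:Add2,r1:Add3,r2:6,r3:0
  c12: -  regs: r0:Add2,r1:Add3,r2:6,r3:0
  c13: CDB Add2=38  regs: r0:38,r1:Add3,r2:6,r3:0
  c14: -  regs: r0:38,r1:Add3,r2:6,r3:0

STATUS = VALUE 38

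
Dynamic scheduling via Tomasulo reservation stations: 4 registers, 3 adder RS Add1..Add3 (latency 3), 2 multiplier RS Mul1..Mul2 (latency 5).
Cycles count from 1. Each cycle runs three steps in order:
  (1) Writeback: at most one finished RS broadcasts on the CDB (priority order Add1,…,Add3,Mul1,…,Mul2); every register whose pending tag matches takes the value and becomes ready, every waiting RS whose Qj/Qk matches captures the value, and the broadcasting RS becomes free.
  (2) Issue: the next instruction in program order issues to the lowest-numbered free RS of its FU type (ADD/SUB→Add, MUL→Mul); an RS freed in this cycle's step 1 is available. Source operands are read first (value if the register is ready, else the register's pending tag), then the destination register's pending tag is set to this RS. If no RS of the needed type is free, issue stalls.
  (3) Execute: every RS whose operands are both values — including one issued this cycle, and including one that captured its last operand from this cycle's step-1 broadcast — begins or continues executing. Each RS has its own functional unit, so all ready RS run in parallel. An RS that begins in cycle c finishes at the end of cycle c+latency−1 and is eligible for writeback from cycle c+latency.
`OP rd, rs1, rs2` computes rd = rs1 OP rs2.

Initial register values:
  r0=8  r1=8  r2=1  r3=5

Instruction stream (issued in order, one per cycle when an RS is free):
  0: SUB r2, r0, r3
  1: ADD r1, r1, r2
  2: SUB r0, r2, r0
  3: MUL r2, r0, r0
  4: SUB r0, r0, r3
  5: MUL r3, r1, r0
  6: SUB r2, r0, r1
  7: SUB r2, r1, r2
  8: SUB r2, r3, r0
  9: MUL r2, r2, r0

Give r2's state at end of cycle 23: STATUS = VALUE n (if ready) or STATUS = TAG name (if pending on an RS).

STATUS = TAG Mul1

cycle 1: issue SUB r2<-Add1 // r0:8,r1:8,r2:Add1,r3:5
cycle 2: issue ADD r1<-Add2 // r0:8,r1:Add2,r2:Add1,r3:5
cycle 3: issue SUB r0<-Add3 // r0:Add3,r1:Add2,r2:Add1,r3:5
cycle 4: CDB Add1=3; issue MUL r2<-Mul1 // r0:Add3,r1:Add2,r2:Mul1,r3:5
cycle 5: issue SUB r0<-Add1 // r0:Add1,r1:Add2,r2:Mul1,r3:5
cycle 6: issue MUL r3<-Mul2 // r0:Add1,r1:Add2,r2:Mul1,r3:Mul2
cycle 7: CDB Add2=11; issue SUB r2<-Add2 // r0:Add1,r1:11,r2:Add2,r3:Mul2
cycle 8: CDB Add3=-5; issue SUB r2<-Add3 // r0:Add1,r1:11,r2:Add3,r3:Mul2
cycle 9: stall // r0:Add1,r1:11,r2:Add3,r3:Mul2
cycle 10: stall // r0:Add1,r1:11,r2:Add3,r3:Mul2
cycle 11: CDB Add1=-10; issue SUB r2<-Add1 // r0:-10,r1:11,r2:Add1,r3:Mul2
cycle 12: stall // r0:-10,r1:11,r2:Add1,r3:Mul2
cycle 13: CDB Mul1=25; issue MUL r2<-Mul1 // r0:-10,r1:11,r2:Mul1,r3:Mul2
cycle 14: CDB Add2=-21 // r0:-10,r1:11,r2:Mul1,r3:Mul2
cycle 15: - // r0:-10,r1:11,r2:Mul1,r3:Mul2
cycle 16: CDB Mul2=-110 // r0:-10,r1:11,r2:Mul1,r3:-110
cycle 17: CDB Add3=32 // r0:-10,r1:11,r2:Mul1,r3:-110
cycle 18: - // r0:-10,r1:11,r2:Mul1,r3:-110
cycle 19: CDB Add1=-100 // r0:-10,r1:11,r2:Mul1,r3:-110
cycle 20: - // r0:-10,r1:11,r2:Mul1,r3:-110
cycle 21: - // r0:-10,r1:11,r2:Mul1,r3:-110
cycle 22: - // r0:-10,r1:11,r2:Mul1,r3:-110
cycle 23: - // r0:-10,r1:11,r2:Mul1,r3:-110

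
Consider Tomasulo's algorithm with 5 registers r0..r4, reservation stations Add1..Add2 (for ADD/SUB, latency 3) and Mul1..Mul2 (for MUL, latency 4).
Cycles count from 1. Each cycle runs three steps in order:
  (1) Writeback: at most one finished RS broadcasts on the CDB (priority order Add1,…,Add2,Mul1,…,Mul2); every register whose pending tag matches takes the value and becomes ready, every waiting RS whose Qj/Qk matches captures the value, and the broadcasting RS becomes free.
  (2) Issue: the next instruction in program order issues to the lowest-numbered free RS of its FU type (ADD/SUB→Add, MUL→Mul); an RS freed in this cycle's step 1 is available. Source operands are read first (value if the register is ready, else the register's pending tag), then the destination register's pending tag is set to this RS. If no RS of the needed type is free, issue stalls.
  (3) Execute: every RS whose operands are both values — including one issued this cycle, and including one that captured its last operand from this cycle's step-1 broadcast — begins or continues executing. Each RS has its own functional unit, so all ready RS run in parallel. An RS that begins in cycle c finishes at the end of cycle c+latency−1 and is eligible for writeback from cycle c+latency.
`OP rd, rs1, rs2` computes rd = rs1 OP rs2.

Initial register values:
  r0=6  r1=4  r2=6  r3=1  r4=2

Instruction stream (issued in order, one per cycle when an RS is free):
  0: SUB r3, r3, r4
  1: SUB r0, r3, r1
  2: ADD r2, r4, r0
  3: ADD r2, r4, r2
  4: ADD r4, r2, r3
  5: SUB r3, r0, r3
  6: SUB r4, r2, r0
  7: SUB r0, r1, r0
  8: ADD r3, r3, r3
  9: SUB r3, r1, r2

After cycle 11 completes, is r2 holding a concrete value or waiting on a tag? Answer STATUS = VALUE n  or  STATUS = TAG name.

cycle 1: issue SUB r3<-Add1 // r0:6,r1:4,r2:6,r3:Add1,r4:2
cycle 2: issue SUB r0<-Add2 // r0:Add2,r1:4,r2:6,r3:Add1,r4:2
cycle 3: stall // r0:Add2,r1:4,r2:6,r3:Add1,r4:2
cycle 4: CDB Add1=-1; issue ADD r2<-Add1 // r0:Add2,r1:4,r2:Add1,r3:-1,r4:2
cycle 5: stall // r0:Add2,r1:4,r2:Add1,r3:-1,r4:2
cycle 6: stall // r0:Add2,r1:4,r2:Add1,r3:-1,r4:2
cycle 7: CDB Add2=-5; issue ADD r2<-Add2 // r0:-5,r1:4,r2:Add2,r3:-1,r4:2
cycle 8: stall // r0:-5,r1:4,r2:Add2,r3:-1,r4:2
cycle 9: stall // r0:-5,r1:4,r2:Add2,r3:-1,r4:2
cycle 10: CDB Add1=-3; issue ADD r4<-Add1 // r0:-5,r1:4,r2:Add2,r3:-1,r4:Add1
cycle 11: stall // r0:-5,r1:4,r2:Add2,r3:-1,r4:Add1

STATUS = TAG Add2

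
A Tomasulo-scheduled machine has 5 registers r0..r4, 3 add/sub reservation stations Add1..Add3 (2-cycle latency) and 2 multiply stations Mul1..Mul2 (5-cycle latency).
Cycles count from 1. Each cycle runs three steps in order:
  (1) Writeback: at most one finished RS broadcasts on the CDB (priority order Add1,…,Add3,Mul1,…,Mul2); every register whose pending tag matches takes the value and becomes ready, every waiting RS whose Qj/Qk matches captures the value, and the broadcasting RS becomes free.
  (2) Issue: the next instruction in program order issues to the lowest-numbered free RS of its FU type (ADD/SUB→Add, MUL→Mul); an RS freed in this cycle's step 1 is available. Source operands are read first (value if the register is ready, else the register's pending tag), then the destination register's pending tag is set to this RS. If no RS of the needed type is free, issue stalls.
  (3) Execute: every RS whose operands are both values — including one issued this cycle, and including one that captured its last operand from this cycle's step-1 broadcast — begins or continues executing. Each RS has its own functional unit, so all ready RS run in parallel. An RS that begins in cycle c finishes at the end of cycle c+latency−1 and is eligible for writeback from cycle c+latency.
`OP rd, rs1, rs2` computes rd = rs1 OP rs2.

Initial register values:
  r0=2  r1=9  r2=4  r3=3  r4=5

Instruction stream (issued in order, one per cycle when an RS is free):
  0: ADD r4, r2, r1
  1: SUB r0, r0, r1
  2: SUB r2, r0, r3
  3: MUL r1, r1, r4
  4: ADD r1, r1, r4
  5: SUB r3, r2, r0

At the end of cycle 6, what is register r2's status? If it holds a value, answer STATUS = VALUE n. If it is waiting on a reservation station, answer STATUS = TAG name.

STATUS = VALUE -10

cycle 1: issue ADD r4<-Add1 // r0:2,r1:9,r2:4,r3:3,r4:Add1
cycle 2: issue SUB r0<-Add2 // r0:Add2,r1:9,r2:4,r3:3,r4:Add1
cycle 3: CDB Add1=13; issue SUB r2<-Add1 // r0:Add2,r1:9,r2:Add1,r3:3,r4:13
cycle 4: CDB Add2=-7; issue MUL r1<-Mul1 // r0:-7,r1:Mul1,r2:Add1,r3:3,r4:13
cycle 5: issue ADD r1<-Add2 // r0:-7,r1:Add2,r2:Add1,r3:3,r4:13
cycle 6: CDB Add1=-10; issue SUB r3<-Add1 // r0:-7,r1:Add2,r2:-10,r3:Add1,r4:13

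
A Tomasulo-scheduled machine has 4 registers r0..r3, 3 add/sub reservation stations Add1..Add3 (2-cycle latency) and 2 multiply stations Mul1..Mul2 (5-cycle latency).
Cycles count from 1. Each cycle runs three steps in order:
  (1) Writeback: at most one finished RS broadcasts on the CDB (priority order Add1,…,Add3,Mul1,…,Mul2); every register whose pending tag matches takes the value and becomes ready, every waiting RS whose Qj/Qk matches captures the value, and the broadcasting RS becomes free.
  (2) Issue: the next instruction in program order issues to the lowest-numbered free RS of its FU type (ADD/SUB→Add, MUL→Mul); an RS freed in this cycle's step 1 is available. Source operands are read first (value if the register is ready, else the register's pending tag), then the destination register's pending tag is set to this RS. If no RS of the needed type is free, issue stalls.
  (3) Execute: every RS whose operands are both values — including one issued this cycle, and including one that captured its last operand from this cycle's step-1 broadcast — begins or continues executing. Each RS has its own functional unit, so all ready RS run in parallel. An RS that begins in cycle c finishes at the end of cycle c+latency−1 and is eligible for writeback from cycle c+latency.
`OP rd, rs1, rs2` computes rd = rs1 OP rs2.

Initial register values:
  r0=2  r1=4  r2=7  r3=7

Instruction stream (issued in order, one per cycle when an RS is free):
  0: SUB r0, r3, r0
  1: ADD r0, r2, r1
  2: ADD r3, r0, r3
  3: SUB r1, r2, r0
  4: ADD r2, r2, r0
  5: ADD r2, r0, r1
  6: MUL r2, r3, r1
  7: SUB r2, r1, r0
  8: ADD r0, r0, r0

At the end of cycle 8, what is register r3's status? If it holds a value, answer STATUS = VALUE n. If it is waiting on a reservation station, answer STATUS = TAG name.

  c1: issue SUB r0<-Add1  regs: r0:Add1,r1:4,r2:7,r3:7
  c2: issue ADD r0<-Add2  regs: r0:Add2,r1:4,r2:7,r3:7
  c3: CDB Add1=5; issue ADD r3<-Add1  regs: r0:Add2,r1:4,r2:7,r3:Add1
  c4: CDB Add2=11; issue SUB r1<-Add2  regs: r0:11,r1:Add2,r2:7,r3:Add1
  c5: issue ADD r2<-Add3  regs: r0:11,r1:Add2,r2:Add3,r3:Add1
  c6: CDB Add1=18; issue ADD r2<-Add1  regs: r0:11,r1:Add2,r2:Add1,r3:18
  c7: CDB Add2=-4; issue MUL r2<-Mul1  regs: r0:11,r1:-4,r2:Mul1,r3:18
  c8: CDB Add3=18; issue SUB r2<-Add2  regs: r0:11,r1:-4,r2:Add2,r3:18

STATUS = VALUE 18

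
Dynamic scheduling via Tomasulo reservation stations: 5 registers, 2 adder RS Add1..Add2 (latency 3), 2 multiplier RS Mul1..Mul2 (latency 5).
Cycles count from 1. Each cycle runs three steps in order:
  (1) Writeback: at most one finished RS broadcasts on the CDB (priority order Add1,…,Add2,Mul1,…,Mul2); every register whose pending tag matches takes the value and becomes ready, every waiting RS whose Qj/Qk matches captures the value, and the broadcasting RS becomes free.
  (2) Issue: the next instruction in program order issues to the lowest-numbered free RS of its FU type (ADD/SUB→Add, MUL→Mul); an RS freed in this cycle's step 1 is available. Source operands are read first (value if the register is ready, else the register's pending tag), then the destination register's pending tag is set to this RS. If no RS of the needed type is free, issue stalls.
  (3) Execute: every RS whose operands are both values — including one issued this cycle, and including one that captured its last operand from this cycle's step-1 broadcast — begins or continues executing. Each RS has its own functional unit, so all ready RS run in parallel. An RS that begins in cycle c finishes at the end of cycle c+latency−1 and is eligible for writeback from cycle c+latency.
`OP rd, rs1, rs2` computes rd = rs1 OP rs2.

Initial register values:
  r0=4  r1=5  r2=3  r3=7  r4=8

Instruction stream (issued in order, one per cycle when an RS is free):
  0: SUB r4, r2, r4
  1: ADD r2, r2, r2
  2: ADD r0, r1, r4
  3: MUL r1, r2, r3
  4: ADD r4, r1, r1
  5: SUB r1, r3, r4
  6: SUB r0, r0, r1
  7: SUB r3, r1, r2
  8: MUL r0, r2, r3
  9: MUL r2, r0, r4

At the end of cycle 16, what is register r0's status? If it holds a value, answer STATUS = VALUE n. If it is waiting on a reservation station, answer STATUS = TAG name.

c1: issue SUB r4<-Add1 | r0:4,r1:5,r2:3,r3:7,r4:Add1
c2: issue ADD r2<-Add2 | r0:4,r1:5,r2:Add2,r3:7,r4:Add1
c3: stall | r0:4,r1:5,r2:Add2,r3:7,r4:Add1
c4: CDB Add1=-5; issue ADD r0<-Add1 | r0:Add1,r1:5,r2:Add2,r3:7,r4:-5
c5: CDB Add2=6; issue MUL r1<-Mul1 | r0:Add1,r1:Mul1,r2:6,r3:7,r4:-5
c6: issue ADD r4<-Add2 | r0:Add1,r1:Mul1,r2:6,r3:7,r4:Add2
c7: CDB Add1=0; issue SUB r1<-Add1 | r0:0,r1:Add1,r2:6,r3:7,r4:Add2
c8: stall | r0:0,r1:Add1,r2:6,r3:7,r4:Add2
c9: stall | r0:0,r1:Add1,r2:6,r3:7,r4:Add2
c10: CDB Mul1=42; stall | r0:0,r1:Add1,r2:6,r3:7,r4:Add2
c11: stall | r0:0,r1:Add1,r2:6,r3:7,r4:Add2
c12: stall | r0:0,r1:Add1,r2:6,r3:7,r4:Add2
c13: CDB Add2=84; issue SUB r0<-Add2 | r0:Add2,r1:Add1,r2:6,r3:7,r4:84
c14: stall | r0:Add2,r1:Add1,r2:6,r3:7,r4:84
c15: stall | r0:Add2,r1:Add1,r2:6,r3:7,r4:84
c16: CDB Add1=-77; issue SUB r3<-Add1 | r0:Add2,r1:-77,r2:6,r3:Add1,r4:84

STATUS = TAG Add2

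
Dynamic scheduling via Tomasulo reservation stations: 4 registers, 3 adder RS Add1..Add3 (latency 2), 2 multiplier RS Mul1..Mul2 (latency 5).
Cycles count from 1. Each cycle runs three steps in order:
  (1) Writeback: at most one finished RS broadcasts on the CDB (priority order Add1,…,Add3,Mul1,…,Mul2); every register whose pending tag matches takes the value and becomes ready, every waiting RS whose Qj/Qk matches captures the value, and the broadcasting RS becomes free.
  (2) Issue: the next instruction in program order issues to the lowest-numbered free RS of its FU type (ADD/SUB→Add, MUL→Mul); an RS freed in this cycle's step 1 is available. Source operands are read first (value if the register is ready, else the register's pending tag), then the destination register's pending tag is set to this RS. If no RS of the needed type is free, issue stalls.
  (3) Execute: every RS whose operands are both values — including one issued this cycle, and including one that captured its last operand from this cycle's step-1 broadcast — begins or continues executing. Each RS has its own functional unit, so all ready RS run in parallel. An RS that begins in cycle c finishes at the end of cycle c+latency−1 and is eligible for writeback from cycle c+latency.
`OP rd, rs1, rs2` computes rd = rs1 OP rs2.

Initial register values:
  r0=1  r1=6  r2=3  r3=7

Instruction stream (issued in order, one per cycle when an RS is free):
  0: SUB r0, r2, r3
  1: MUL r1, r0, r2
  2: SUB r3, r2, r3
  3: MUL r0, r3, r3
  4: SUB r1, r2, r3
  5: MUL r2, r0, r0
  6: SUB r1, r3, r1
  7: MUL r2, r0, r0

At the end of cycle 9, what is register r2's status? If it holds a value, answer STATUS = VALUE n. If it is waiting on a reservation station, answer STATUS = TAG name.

STATUS = TAG Mul1

  c1: issue SUB r0<-Add1  regs: r0:Add1,r1:6,r2:3,r3:7
  c2: issue MUL r1<-Mul1  regs: r0:Add1,r1:Mul1,r2:3,r3:7
  c3: CDB Add1=-4; issue SUB r3<-Add1  regs: r0:-4,r1:Mul1,r2:3,r3:Add1
  c4: issue MUL r0<-Mul2  regs: r0:Mul2,r1:Mul1,r2:3,r3:Add1
  c5: CDB Add1=-4; issue SUB r1<-Add1  regs: r0:Mul2,r1:Add1,r2:3,r3:-4
  c6: stall  regs: r0:Mul2,r1:Add1,r2:3,r3:-4
  c7: CDB Add1=7; stall  regs: r0:Mul2,r1:7,r2:3,r3:-4
  c8: CDB Mul1=-12; issue MUL r2<-Mul1  regs: r0:Mul2,r1:7,r2:Mul1,r3:-4
  c9: issue SUB r1<-Add1  regs: r0:Mul2,r1:Add1,r2:Mul1,r3:-4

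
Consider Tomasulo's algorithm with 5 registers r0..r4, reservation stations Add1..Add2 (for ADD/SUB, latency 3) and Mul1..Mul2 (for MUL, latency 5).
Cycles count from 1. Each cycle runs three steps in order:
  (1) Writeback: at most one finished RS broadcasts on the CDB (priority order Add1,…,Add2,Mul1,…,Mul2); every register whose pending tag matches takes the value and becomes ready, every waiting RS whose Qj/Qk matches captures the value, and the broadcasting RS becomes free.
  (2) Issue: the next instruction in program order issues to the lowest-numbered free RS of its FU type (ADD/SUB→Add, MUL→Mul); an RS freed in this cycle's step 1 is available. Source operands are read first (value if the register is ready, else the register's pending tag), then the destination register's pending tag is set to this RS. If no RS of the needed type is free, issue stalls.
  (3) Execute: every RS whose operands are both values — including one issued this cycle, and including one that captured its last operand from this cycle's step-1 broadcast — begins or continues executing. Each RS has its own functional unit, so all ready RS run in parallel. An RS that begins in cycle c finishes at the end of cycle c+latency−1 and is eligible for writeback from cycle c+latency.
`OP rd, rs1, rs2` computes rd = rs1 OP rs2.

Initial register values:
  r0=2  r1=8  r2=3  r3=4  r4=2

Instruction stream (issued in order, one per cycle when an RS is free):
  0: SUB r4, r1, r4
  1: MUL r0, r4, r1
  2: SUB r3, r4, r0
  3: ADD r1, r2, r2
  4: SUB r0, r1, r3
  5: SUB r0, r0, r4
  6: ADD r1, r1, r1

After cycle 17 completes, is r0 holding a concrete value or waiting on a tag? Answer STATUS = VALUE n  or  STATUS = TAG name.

STATUS = TAG Add2

c1: issue SUB r4<-Add1 | r0:2,r1:8,r2:3,r3:4,r4:Add1
c2: issue MUL r0<-Mul1 | r0:Mul1,r1:8,r2:3,r3:4,r4:Add1
c3: issue SUB r3<-Add2 | r0:Mul1,r1:8,r2:3,r3:Add2,r4:Add1
c4: CDB Add1=6; issue ADD r1<-Add1 | r0:Mul1,r1:Add1,r2:3,r3:Add2,r4:6
c5: stall | r0:Mul1,r1:Add1,r2:3,r3:Add2,r4:6
c6: stall | r0:Mul1,r1:Add1,r2:3,r3:Add2,r4:6
c7: CDB Add1=6; issue SUB r0<-Add1 | r0:Add1,r1:6,r2:3,r3:Add2,r4:6
c8: stall | r0:Add1,r1:6,r2:3,r3:Add2,r4:6
c9: CDB Mul1=48; stall | r0:Add1,r1:6,r2:3,r3:Add2,r4:6
c10: stall | r0:Add1,r1:6,r2:3,r3:Add2,r4:6
c11: stall | r0:Add1,r1:6,r2:3,r3:Add2,r4:6
c12: CDB Add2=-42; issue SUB r0<-Add2 | r0:Add2,r1:6,r2:3,r3:-42,r4:6
c13: stall | r0:Add2,r1:6,r2:3,r3:-42,r4:6
c14: stall | r0:Add2,r1:6,r2:3,r3:-42,r4:6
c15: CDB Add1=48; issue ADD r1<-Add1 | r0:Add2,r1:Add1,r2:3,r3:-42,r4:6
c16: - | r0:Add2,r1:Add1,r2:3,r3:-42,r4:6
c17: - | r0:Add2,r1:Add1,r2:3,r3:-42,r4:6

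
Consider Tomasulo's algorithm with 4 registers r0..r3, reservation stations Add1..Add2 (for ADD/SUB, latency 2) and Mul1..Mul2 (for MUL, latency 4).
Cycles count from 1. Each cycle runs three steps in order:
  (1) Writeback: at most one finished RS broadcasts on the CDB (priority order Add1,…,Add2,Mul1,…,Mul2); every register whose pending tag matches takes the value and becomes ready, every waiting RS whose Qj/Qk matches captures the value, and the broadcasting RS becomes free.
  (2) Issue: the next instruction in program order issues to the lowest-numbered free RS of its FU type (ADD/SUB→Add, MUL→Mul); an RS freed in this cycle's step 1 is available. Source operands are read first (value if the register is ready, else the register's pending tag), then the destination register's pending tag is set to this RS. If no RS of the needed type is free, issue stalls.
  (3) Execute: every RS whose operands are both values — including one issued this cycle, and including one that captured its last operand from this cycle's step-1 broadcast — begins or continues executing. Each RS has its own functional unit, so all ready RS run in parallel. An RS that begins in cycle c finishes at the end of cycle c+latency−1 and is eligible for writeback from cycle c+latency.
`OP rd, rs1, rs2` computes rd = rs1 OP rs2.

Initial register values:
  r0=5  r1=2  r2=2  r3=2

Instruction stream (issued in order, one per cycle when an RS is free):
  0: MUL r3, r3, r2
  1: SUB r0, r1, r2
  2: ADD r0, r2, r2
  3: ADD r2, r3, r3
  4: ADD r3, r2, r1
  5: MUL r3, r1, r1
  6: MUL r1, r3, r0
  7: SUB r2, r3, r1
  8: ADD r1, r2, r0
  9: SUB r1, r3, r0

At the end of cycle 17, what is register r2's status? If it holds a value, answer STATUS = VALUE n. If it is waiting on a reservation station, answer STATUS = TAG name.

STATUS = VALUE -12

  c1: issue MUL r3<-Mul1  regs: r0:5,r1:2,r2:2,r3:Mul1
  c2: issue SUB r0<-Add1  regs: r0:Add1,r1:2,r2:2,r3:Mul1
  c3: issue ADD r0<-Add2  regs: r0:Add2,r1:2,r2:2,r3:Mul1
  c4: CDB Add1=0; issue ADD r2<-Add1  regs: r0:Add2,r1:2,r2:Add1,r3:Mul1
  c5: CDB Add2=4; issue ADD r3<-Add2  regs: r0:4,r1:2,r2:Add1,r3:Add2
  c6: CDB Mul1=4; issue MUL r3<-Mul1  regs: r0:4,r1:2,r2:Add1,r3:Mul1
  c7: issue MUL r1<-Mul2  regs: r0:4,r1:Mul2,r2:Add1,r3:Mul1
  c8: CDB Add1=8; issue SUB r2<-Add1  regs: r0:4,r1:Mul2,r2:Add1,r3:Mul1
  c9: stall  regs: r0:4,r1:Mul2,r2:Add1,r3:Mul1
  c10: CDB Add2=10; issue ADD r1<-Add2  regs: r0:4,r1:Add2,r2:Add1,r3:Mul1
  c11: CDB Mul1=4; stall  regs: r0:4,r1:Add2,r2:Add1,r3:4
  c12: stall  regs: r0:4,r1:Add2,r2:Add1,r3:4
  c13: stall  regs: r0:4,r1:Add2,r2:Add1,r3:4
  c14: stall  regs: r0:4,r1:Add2,r2:Add1,r3:4
  c15: CDB Mul2=16; stall  regs: r0:4,r1:Add2,r2:Add1,r3:4
  c16: stall  regs: r0:4,r1:Add2,r2:Add1,r3:4
  c17: CDB Add1=-12; issue SUB r1<-Add1  regs: r0:4,r1:Add1,r2:-12,r3:4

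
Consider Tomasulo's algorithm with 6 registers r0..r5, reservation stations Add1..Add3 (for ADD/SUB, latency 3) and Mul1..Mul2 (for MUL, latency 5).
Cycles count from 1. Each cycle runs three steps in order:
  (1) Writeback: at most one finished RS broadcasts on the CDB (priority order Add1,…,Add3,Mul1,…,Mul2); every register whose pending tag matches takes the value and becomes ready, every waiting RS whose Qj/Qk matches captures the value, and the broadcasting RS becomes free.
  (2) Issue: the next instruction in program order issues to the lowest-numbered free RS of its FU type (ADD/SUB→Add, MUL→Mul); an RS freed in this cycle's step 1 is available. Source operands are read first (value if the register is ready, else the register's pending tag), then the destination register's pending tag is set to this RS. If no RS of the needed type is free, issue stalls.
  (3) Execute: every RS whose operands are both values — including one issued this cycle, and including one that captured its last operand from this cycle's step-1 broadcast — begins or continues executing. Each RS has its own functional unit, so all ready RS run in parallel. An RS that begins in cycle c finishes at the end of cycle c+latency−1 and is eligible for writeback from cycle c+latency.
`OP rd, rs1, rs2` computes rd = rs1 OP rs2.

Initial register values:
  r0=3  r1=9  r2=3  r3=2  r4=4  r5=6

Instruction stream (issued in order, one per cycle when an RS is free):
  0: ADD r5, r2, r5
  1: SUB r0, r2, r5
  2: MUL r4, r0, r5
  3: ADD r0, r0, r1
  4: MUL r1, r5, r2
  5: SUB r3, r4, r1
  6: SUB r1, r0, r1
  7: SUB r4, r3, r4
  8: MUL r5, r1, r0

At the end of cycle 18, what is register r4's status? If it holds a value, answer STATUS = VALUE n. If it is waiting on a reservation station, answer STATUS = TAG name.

STATUS = VALUE -27

  c1: issue ADD r5<-Add1  regs: r0:3,r1:9,r2:3,r3:2,r4:4,r5:Add1
  c2: issue SUB r0<-Add2  regs: r0:Add2,r1:9,r2:3,r3:2,r4:4,r5:Add1
  c3: issue MUL r4<-Mul1  regs: r0:Add2,r1:9,r2:3,r3:2,r4:Mul1,r5:Add1
  c4: CDB Add1=9; issue ADD r0<-Add1  regs: r0:Add1,r1:9,r2:3,r3:2,r4:Mul1,r5:9
  c5: issue MUL r1<-Mul2  regs: r0:Add1,r1:Mul2,r2:3,r3:2,r4:Mul1,r5:9
  c6: issue SUB r3<-Add3  regs: r0:Add1,r1:Mul2,r2:3,r3:Add3,r4:Mul1,r5:9
  c7: CDB Add2=-6; issue SUB r1<-Add2  regs: r0:Add1,r1:Add2,r2:3,r3:Add3,r4:Mul1,r5:9
  c8: stall  regs: r0:Add1,r1:Add2,r2:3,r3:Add3,r4:Mul1,r5:9
  c9: stall  regs: r0:Add1,r1:Add2,r2:3,r3:Add3,r4:Mul1,r5:9
  c10: CDB Add1=3; issue SUB r4<-Add1  regs: r0:3,r1:Add2,r2:3,r3:Add3,r4:Add1,r5:9
  c11: CDB Mul2=27; issue MUL r5<-Mul2  regs: r0:3,r1:Add2,r2:3,r3:Add3,r4:Add1,r5:Mul2
  c12: CDB Mul1=-54  regs: r0:3,r1:Add2,r2:3,r3:Add3,r4:Add1,r5:Mul2
  c13: -  regs: r0:3,r1:Add2,r2:3,r3:Add3,r4:Add1,r5:Mul2
  c14: CDB Add2=-24  regs: r0:3,r1:-24,r2:3,r3:Add3,r4:Add1,r5:Mul2
  c15: CDB Add3=-81  regs: r0:3,r1:-24,r2:3,r3:-81,r4:Add1,r5:Mul2
  c16: -  regs: r0:3,r1:-24,r2:3,r3:-81,r4:Add1,r5:Mul2
  c17: -  regs: r0:3,r1:-24,r2:3,r3:-81,r4:Add1,r5:Mul2
  c18: CDB Add1=-27  regs: r0:3,r1:-24,r2:3,r3:-81,r4:-27,r5:Mul2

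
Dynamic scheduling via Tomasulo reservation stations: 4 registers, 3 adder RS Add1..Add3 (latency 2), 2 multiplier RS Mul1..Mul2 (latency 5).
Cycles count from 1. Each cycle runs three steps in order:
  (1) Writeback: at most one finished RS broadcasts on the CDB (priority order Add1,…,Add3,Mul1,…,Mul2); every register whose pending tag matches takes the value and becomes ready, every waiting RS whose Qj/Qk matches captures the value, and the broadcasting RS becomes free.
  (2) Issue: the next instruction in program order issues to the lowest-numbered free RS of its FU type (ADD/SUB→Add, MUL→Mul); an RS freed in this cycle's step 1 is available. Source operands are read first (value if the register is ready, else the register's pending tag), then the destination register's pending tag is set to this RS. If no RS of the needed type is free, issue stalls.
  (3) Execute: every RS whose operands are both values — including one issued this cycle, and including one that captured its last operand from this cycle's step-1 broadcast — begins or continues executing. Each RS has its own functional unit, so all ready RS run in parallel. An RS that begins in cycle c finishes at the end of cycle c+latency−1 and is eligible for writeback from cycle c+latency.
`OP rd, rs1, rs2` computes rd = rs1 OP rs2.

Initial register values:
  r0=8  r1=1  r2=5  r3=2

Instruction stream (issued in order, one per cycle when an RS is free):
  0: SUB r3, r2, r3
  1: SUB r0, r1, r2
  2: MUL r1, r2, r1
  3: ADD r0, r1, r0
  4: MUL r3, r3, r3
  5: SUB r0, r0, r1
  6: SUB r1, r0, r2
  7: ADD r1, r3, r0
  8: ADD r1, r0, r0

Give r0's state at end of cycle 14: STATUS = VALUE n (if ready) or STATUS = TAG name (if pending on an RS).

STATUS = VALUE -4

  c1: issue SUB r3<-Add1  regs: r0:8,r1:1,r2:5,r3:Add1
  c2: issue SUB r0<-Add2  regs: r0:Add2,r1:1,r2:5,r3:Add1
  c3: CDB Add1=3; issue MUL r1<-Mul1  regs: r0:Add2,r1:Mul1,r2:5,r3:3
  c4: CDB Add2=-4; issue ADD r0<-Add1  regs: r0:Add1,r1:Mul1,r2:5,r3:3
  c5: issue MUL r3<-Mul2  regs: r0:Add1,r1:Mul1,r2:5,r3:Mul2
  c6: issue SUB r0<-Add2  regs: r0:Add2,r1:Mul1,r2:5,r3:Mul2
  c7: issue SUB r1<-Add3  regs: r0:Add2,r1:Add3,r2:5,r3:Mul2
  c8: CDB Mul1=5; stall  regs: r0:Add2,r1:Add3,r2:5,r3:Mul2
  c9: stall  regs: r0:Add2,r1:Add3,r2:5,r3:Mul2
  c10: CDB Add1=1; issue ADD r1<-Add1  regs: r0:Add2,r1:Add1,r2:5,r3:Mul2
  c11: CDB Mul2=9; stall  regs: r0:Add2,r1:Add1,r2:5,r3:9
  c12: CDB Add2=-4; issue ADD r1<-Add2  regs: r0:-4,r1:Add2,r2:5,r3:9
  c13: -  regs: r0:-4,r1:Add2,r2:5,r3:9
  c14: CDB Add1=5  regs: r0:-4,r1:Add2,r2:5,r3:9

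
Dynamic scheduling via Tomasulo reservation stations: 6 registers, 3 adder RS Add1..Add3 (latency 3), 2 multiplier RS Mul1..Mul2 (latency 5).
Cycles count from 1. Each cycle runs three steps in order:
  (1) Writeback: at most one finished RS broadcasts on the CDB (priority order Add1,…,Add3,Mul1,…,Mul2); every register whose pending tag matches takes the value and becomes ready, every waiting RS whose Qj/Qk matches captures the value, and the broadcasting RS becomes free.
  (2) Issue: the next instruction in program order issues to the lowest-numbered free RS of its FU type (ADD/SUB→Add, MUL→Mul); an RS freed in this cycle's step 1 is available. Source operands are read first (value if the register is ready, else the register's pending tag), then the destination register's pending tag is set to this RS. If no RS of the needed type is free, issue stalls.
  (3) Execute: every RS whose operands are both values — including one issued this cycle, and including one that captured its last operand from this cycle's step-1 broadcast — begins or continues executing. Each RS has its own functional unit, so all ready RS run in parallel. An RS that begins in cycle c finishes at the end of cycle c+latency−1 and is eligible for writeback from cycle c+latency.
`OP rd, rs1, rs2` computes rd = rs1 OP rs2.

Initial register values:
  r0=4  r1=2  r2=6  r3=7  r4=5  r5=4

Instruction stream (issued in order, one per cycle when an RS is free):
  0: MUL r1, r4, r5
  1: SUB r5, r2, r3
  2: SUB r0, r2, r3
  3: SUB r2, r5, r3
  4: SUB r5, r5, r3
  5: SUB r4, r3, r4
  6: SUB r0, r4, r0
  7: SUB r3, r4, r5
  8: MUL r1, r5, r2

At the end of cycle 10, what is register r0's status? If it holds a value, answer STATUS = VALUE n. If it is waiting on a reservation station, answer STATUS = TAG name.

cycle 1: issue MUL r1<-Mul1 // r0:4,r1:Mul1,r2:6,r3:7,r4:5,r5:4
cycle 2: issue SUB r5<-Add1 // r0:4,r1:Mul1,r2:6,r3:7,r4:5,r5:Add1
cycle 3: issue SUB r0<-Add2 // r0:Add2,r1:Mul1,r2:6,r3:7,r4:5,r5:Add1
cycle 4: issue SUB r2<-Add3 // r0:Add2,r1:Mul1,r2:Add3,r3:7,r4:5,r5:Add1
cycle 5: CDB Add1=-1; issue SUB r5<-Add1 // r0:Add2,r1:Mul1,r2:Add3,r3:7,r4:5,r5:Add1
cycle 6: CDB Add2=-1; issue SUB r4<-Add2 // r0:-1,r1:Mul1,r2:Add3,r3:7,r4:Add2,r5:Add1
cycle 7: CDB Mul1=20; stall // r0:-1,r1:20,r2:Add3,r3:7,r4:Add2,r5:Add1
cycle 8: CDB Add1=-8; issue SUB r0<-Add1 // r0:Add1,r1:20,r2:Add3,r3:7,r4:Add2,r5:-8
cycle 9: CDB Add2=2; issue SUB r3<-Add2 // r0:Add1,r1:20,r2:Add3,r3:Add2,r4:2,r5:-8
cycle 10: CDB Add3=-8; issue MUL r1<-Mul1 // r0:Add1,r1:Mul1,r2:-8,r3:Add2,r4:2,r5:-8

STATUS = TAG Add1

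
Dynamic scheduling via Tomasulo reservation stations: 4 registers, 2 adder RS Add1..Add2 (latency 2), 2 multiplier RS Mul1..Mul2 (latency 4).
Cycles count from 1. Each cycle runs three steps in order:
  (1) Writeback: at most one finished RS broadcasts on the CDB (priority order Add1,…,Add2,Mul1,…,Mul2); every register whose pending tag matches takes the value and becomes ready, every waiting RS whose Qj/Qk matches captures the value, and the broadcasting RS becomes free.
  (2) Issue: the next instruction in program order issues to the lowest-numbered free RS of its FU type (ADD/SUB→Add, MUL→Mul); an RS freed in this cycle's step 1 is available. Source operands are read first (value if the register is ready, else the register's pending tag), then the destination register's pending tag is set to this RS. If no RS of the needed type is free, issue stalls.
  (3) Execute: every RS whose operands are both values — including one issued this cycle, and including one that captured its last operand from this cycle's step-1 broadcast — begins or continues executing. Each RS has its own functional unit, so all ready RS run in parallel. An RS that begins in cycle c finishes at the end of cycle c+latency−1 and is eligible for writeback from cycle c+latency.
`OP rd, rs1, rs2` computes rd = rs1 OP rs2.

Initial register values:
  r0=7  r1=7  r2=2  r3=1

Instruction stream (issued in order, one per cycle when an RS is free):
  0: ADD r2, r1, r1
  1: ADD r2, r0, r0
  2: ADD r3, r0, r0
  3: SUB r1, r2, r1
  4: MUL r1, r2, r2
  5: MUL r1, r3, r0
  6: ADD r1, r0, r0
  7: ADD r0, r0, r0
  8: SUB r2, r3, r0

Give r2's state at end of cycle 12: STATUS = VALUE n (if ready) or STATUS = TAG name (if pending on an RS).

c1: issue ADD r2<-Add1 | r0:7,r1:7,r2:Add1,r3:1
c2: issue ADD r2<-Add2 | r0:7,r1:7,r2:Add2,r3:1
c3: CDB Add1=14; issue ADD r3<-Add1 | r0:7,r1:7,r2:Add2,r3:Add1
c4: CDB Add2=14; issue SUB r1<-Add2 | r0:7,r1:Add2,r2:14,r3:Add1
c5: CDB Add1=14; issue MUL r1<-Mul1 | r0:7,r1:Mul1,r2:14,r3:14
c6: CDB Add2=7; issue MUL r1<-Mul2 | r0:7,r1:Mul2,r2:14,r3:14
c7: issue ADD r1<-Add1 | r0:7,r1:Add1,r2:14,r3:14
c8: issue ADD r0<-Add2 | r0:Add2,r1:Add1,r2:14,r3:14
c9: CDB Add1=14; issue SUB r2<-Add1 | r0:Add2,r1:14,r2:Add1,r3:14
c10: CDB Add2=14 | r0:14,r1:14,r2:Add1,r3:14
c11: CDB Mul1=196 | r0:14,r1:14,r2:Add1,r3:14
c12: CDB Add1=0 | r0:14,r1:14,r2:0,r3:14

STATUS = VALUE 0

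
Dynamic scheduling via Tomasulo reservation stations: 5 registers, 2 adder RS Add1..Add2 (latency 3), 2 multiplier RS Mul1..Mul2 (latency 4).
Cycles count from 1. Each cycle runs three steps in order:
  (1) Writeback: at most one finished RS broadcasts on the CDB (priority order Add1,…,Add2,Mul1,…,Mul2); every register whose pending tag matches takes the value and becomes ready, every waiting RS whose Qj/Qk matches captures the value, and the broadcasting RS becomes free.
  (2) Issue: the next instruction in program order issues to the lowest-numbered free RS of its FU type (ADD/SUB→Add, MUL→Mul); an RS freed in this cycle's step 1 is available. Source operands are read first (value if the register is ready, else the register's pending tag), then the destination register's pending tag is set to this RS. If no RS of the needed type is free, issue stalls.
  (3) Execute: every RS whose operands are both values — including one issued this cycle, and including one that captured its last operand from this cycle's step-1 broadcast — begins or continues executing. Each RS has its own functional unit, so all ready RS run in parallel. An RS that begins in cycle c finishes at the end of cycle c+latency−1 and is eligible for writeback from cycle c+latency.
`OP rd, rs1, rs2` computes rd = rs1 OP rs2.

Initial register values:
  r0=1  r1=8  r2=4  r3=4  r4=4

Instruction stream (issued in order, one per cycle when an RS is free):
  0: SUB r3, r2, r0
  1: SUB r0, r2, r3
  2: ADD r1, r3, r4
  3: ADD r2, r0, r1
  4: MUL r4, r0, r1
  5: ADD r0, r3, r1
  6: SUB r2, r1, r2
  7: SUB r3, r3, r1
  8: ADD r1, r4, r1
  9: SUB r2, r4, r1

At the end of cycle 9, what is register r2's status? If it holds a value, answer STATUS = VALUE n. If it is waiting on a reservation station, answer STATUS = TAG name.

STATUS = TAG Add1

  c1: issue SUB r3<-Add1  regs: r0:1,r1:8,r2:4,r3:Add1,r4:4
  c2: issue SUB r0<-Add2  regs: r0:Add2,r1:8,r2:4,r3:Add1,r4:4
  c3: stall  regs: r0:Add2,r1:8,r2:4,r3:Add1,r4:4
  c4: CDB Add1=3; issue ADD r1<-Add1  regs: r0:Add2,r1:Add1,r2:4,r3:3,r4:4
  c5: stall  regs: r0:Add2,r1:Add1,r2:4,r3:3,r4:4
  c6: stall  regs: r0:Add2,r1:Add1,r2:4,r3:3,r4:4
  c7: CDB Add1=7; issue ADD r2<-Add1  regs: r0:Add2,r1:7,r2:Add1,r3:3,r4:4
  c8: CDB Add2=1; issue MUL r4<-Mul1  regs: r0:1,r1:7,r2:Add1,r3:3,r4:Mul1
  c9: issue ADD r0<-Add2  regs: r0:Add2,r1:7,r2:Add1,r3:3,r4:Mul1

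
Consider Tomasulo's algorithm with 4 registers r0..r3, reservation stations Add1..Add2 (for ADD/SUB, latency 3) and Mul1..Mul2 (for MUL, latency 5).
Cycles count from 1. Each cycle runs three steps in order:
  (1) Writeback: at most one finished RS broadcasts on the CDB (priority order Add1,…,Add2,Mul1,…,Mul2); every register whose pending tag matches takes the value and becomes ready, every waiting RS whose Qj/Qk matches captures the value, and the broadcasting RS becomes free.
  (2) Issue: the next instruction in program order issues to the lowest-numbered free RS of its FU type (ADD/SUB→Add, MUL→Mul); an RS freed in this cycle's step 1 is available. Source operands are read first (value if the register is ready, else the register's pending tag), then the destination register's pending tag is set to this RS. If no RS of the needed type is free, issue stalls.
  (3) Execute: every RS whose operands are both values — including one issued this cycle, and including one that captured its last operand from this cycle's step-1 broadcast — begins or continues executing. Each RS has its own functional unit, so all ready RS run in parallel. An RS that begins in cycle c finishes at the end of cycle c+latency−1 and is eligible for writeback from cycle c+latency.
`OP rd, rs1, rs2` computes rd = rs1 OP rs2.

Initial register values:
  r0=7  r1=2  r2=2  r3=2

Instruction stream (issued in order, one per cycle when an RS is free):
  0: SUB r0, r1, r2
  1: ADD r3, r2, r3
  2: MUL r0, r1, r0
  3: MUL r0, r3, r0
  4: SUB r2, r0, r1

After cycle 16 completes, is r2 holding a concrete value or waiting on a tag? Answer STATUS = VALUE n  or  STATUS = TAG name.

STATUS = TAG Add1

  c1: issue SUB r0<-Add1  regs: r0:Add1,r1:2,r2:2,r3:2
  c2: issue ADD r3<-Add2  regs: r0:Add1,r1:2,r2:2,r3:Add2
  c3: issue MUL r0<-Mul1  regs: r0:Mul1,r1:2,r2:2,r3:Add2
  c4: CDB Add1=0; issue MUL r0<-Mul2  regs: r0:Mul2,r1:2,r2:2,r3:Add2
  c5: CDB Add2=4; issue SUB r2<-Add1  regs: r0:Mul2,r1:2,r2:Add1,r3:4
  c6: -  regs: r0:Mul2,r1:2,r2:Add1,r3:4
  c7: -  regs: r0:Mul2,r1:2,r2:Add1,r3:4
  c8: -  regs: r0:Mul2,r1:2,r2:Add1,r3:4
  c9: CDB Mul1=0  regs: r0:Mul2,r1:2,r2:Add1,r3:4
  c10: -  regs: r0:Mul2,r1:2,r2:Add1,r3:4
  c11: -  regs: r0:Mul2,r1:2,r2:Add1,r3:4
  c12: -  regs: r0:Mul2,r1:2,r2:Add1,r3:4
  c13: -  regs: r0:Mul2,r1:2,r2:Add1,r3:4
  c14: CDB Mul2=0  regs: r0:0,r1:2,r2:Add1,r3:4
  c15: -  regs: r0:0,r1:2,r2:Add1,r3:4
  c16: -  regs: r0:0,r1:2,r2:Add1,r3:4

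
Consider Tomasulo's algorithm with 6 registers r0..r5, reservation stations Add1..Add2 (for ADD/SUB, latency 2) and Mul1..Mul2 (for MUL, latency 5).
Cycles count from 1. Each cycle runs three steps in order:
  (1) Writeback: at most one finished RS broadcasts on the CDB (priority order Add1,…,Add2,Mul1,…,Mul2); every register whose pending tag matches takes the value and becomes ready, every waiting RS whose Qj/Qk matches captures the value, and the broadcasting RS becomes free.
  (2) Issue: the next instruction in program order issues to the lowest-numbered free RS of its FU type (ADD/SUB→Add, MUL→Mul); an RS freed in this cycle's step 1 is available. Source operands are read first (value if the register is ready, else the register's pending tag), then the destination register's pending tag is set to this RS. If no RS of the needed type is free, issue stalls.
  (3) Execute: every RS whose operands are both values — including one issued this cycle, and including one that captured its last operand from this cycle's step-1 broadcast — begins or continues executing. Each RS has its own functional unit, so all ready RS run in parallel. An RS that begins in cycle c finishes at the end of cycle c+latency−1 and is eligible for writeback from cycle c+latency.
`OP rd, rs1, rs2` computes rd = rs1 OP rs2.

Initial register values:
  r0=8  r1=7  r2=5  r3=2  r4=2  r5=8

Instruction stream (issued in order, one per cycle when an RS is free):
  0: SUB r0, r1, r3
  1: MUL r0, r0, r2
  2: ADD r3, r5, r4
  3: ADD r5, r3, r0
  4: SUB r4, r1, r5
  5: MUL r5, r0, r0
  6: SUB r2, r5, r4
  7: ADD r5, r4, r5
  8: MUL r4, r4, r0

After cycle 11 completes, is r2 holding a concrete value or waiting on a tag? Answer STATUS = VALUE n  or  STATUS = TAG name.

STATUS = TAG Add2

  c1: issue SUB r0<-Add1  regs: r0:Add1,r1:7,r2:5,r3:2,r4:2,r5:8
  c2: issue MUL r0<-Mul1  regs: r0:Mul1,r1:7,r2:5,r3:2,r4:2,r5:8
  c3: CDB Add1=5; issue ADD r3<-Add1  regs: r0:Mul1,r1:7,r2:5,r3:Add1,r4:2,r5:8
  c4: issue ADD r5<-Add2  regs: r0:Mul1,r1:7,r2:5,r3:Add1,r4:2,r5:Add2
  c5: CDB Add1=10; issue SUB r4<-Add1  regs: r0:Mul1,r1:7,r2:5,r3:10,r4:Add1,r5:Add2
  c6: issue MUL r5<-Mul2  regs: r0:Mul1,r1:7,r2:5,r3:10,r4:Add1,r5:Mul2
  c7: stall  regs: r0:Mul1,r1:7,r2:5,r3:10,r4:Add1,r5:Mul2
  c8: CDB Mul1=25; stall  regs: r0:25,r1:7,r2:5,r3:10,r4:Add1,r5:Mul2
  c9: stall  regs: r0:25,r1:7,r2:5,r3:10,r4:Add1,r5:Mul2
  c10: CDB Add2=35; issue SUB r2<-Add2  regs: r0:25,r1:7,r2:Add2,r3:10,r4:Add1,r5:Mul2
  c11: stall  regs: r0:25,r1:7,r2:Add2,r3:10,r4:Add1,r5:Mul2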